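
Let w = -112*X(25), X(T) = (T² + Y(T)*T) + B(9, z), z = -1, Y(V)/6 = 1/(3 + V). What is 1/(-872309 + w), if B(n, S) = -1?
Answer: -1/942797 ≈ -1.0607e-6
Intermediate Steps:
Y(V) = 6/(3 + V)
X(T) = -1 + T² + 6*T/(3 + T) (X(T) = (T² + (6/(3 + T))*T) - 1 = (T² + 6*T/(3 + T)) - 1 = -1 + T² + 6*T/(3 + T))
w = -70488 (w = -112*(6*25 + (-1 + 25²)*(3 + 25))/(3 + 25) = -112*(150 + (-1 + 625)*28)/28 = -4*(150 + 624*28) = -4*(150 + 17472) = -4*17622 = -112*8811/14 = -70488)
1/(-872309 + w) = 1/(-872309 - 70488) = 1/(-942797) = -1/942797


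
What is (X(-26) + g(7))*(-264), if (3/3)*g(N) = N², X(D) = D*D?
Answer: -191400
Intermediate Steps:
X(D) = D²
g(N) = N²
(X(-26) + g(7))*(-264) = ((-26)² + 7²)*(-264) = (676 + 49)*(-264) = 725*(-264) = -191400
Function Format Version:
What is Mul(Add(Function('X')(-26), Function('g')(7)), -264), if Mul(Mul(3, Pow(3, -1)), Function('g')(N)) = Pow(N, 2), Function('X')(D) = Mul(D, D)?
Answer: -191400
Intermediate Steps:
Function('X')(D) = Pow(D, 2)
Function('g')(N) = Pow(N, 2)
Mul(Add(Function('X')(-26), Function('g')(7)), -264) = Mul(Add(Pow(-26, 2), Pow(7, 2)), -264) = Mul(Add(676, 49), -264) = Mul(725, -264) = -191400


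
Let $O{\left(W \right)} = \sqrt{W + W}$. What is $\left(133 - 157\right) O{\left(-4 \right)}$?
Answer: $- 48 i \sqrt{2} \approx - 67.882 i$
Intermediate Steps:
$O{\left(W \right)} = \sqrt{2} \sqrt{W}$ ($O{\left(W \right)} = \sqrt{2 W} = \sqrt{2} \sqrt{W}$)
$\left(133 - 157\right) O{\left(-4 \right)} = \left(133 - 157\right) \sqrt{2} \sqrt{-4} = - 24 \sqrt{2} \cdot 2 i = - 24 \cdot 2 i \sqrt{2} = - 48 i \sqrt{2}$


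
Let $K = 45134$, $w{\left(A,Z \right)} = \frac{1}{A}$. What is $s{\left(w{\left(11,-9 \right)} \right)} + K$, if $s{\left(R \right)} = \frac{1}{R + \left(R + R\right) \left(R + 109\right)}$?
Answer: $\frac{108818195}{2411} \approx 45134.0$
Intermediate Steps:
$s{\left(R \right)} = \frac{1}{R + 2 R \left(109 + R\right)}$
$s{\left(w{\left(11,-9 \right)} \right)} + K = \frac{1}{\frac{1}{11} \left(219 + \frac{2}{11}\right)} + 45134 = \frac{\frac{1}{\frac{1}{11}}}{219 + 2 \cdot \frac{1}{11}} + 45134 = \frac{11}{219 + \frac{2}{11}} + 45134 = \frac{11}{\frac{2411}{11}} + 45134 = 11 \cdot \frac{11}{2411} + 45134 = \frac{121}{2411} + 45134 = \frac{108818195}{2411}$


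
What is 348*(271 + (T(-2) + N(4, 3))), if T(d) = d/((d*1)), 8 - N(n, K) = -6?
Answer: 99528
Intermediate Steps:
N(n, K) = 14 (N(n, K) = 8 - 1*(-6) = 8 + 6 = 14)
T(d) = 1 (T(d) = d/d = 1)
348*(271 + (T(-2) + N(4, 3))) = 348*(271 + (1 + 14)) = 348*(271 + 15) = 348*286 = 99528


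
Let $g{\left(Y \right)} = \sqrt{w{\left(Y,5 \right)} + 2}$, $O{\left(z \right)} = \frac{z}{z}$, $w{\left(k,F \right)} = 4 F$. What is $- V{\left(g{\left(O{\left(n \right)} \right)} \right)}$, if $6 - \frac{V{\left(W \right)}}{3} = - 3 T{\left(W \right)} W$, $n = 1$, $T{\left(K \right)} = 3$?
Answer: $-18 - 27 \sqrt{22} \approx -144.64$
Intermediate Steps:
$O{\left(z \right)} = 1$
$g{\left(Y \right)} = \sqrt{22}$ ($g{\left(Y \right)} = \sqrt{4 \cdot 5 + 2} = \sqrt{20 + 2} = \sqrt{22}$)
$V{\left(W \right)} = 18 + 27 W$ ($V{\left(W \right)} = 18 - 3 \left(-3\right) 3 W = 18 - 3 \left(- 9 W\right) = 18 + 27 W$)
$- V{\left(g{\left(O{\left(n \right)} \right)} \right)} = - (18 + 27 \sqrt{22}) = -18 - 27 \sqrt{22}$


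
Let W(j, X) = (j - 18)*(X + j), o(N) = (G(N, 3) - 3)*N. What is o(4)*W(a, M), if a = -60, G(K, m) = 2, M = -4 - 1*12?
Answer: -23712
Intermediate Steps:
M = -16 (M = -4 - 12 = -16)
o(N) = -N (o(N) = (2 - 3)*N = -N)
W(j, X) = (-18 + j)*(X + j)
o(4)*W(a, M) = (-1*4)*((-60)**2 - 18*(-16) - 18*(-60) - 16*(-60)) = -4*(3600 + 288 + 1080 + 960) = -4*5928 = -23712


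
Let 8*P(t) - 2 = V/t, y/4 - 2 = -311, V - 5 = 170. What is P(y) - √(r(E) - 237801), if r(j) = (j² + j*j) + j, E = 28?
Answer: 2297/9888 - 3*I*√26245 ≈ 0.2323 - 486.01*I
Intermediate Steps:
V = 175 (V = 5 + 170 = 175)
y = -1236 (y = 8 + 4*(-311) = 8 - 1244 = -1236)
P(t) = ¼ + 175/(8*t) (P(t) = ¼ + (175/t)/8 = ¼ + 175/(8*t))
r(j) = j + 2*j² (r(j) = (j² + j²) + j = 2*j² + j = j + 2*j²)
P(y) - √(r(E) - 237801) = (⅛)*(175 + 2*(-1236))/(-1236) - √(28*(1 + 2*28) - 237801) = (⅛)*(-1/1236)*(175 - 2472) - √(28*(1 + 56) - 237801) = (⅛)*(-1/1236)*(-2297) - √(28*57 - 237801) = 2297/9888 - √(1596 - 237801) = 2297/9888 - √(-236205) = 2297/9888 - 3*I*√26245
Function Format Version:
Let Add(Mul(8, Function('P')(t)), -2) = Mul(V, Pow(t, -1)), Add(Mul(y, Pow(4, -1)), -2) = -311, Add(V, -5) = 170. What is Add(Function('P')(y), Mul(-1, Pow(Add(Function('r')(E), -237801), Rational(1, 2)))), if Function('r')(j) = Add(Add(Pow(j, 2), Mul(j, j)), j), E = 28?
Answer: Add(Rational(2297, 9888), Mul(-3, I, Pow(26245, Rational(1, 2)))) ≈ Add(0.23230, Mul(-486.01, I))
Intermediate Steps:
V = 175 (V = Add(5, 170) = 175)
y = -1236 (y = Add(8, Mul(4, -311)) = Add(8, -1244) = -1236)
Function('P')(t) = Add(Rational(1, 4), Mul(Rational(175, 8), Pow(t, -1))) (Function('P')(t) = Add(Rational(1, 4), Mul(Rational(1, 8), Mul(175, Pow(t, -1)))) = Add(Rational(1, 4), Mul(Rational(175, 8), Pow(t, -1))))
Function('r')(j) = Add(j, Mul(2, Pow(j, 2))) (Function('r')(j) = Add(Add(Pow(j, 2), Pow(j, 2)), j) = Add(Mul(2, Pow(j, 2)), j) = Add(j, Mul(2, Pow(j, 2))))
Add(Function('P')(y), Mul(-1, Pow(Add(Function('r')(E), -237801), Rational(1, 2)))) = Add(Mul(Rational(1, 8), Pow(-1236, -1), Add(175, Mul(2, -1236))), Mul(-1, Pow(Add(Mul(28, Add(1, Mul(2, 28))), -237801), Rational(1, 2)))) = Add(Mul(Rational(1, 8), Rational(-1, 1236), Add(175, -2472)), Mul(-1, Pow(Add(Mul(28, Add(1, 56)), -237801), Rational(1, 2)))) = Add(Mul(Rational(1, 8), Rational(-1, 1236), -2297), Mul(-1, Pow(Add(Mul(28, 57), -237801), Rational(1, 2)))) = Add(Rational(2297, 9888), Mul(-1, Pow(Add(1596, -237801), Rational(1, 2)))) = Add(Rational(2297, 9888), Mul(-1, Pow(-236205, Rational(1, 2)))) = Add(Rational(2297, 9888), Mul(-1, Mul(3, I, Pow(26245, Rational(1, 2))))) = Add(Rational(2297, 9888), Mul(-3, I, Pow(26245, Rational(1, 2))))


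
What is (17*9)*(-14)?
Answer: -2142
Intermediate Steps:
(17*9)*(-14) = 153*(-14) = -2142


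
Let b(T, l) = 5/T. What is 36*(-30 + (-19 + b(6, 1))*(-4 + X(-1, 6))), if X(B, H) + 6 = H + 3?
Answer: -426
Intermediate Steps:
X(B, H) = -3 + H (X(B, H) = -6 + (H + 3) = -6 + (3 + H) = -3 + H)
36*(-30 + (-19 + b(6, 1))*(-4 + X(-1, 6))) = 36*(-30 + (-19 + 5/6)*(-4 + (-3 + 6))) = 36*(-30 + (-19 + 5*(⅙))*(-4 + 3)) = 36*(-30 + (-19 + ⅚)*(-1)) = 36*(-30 - 109/6*(-1)) = 36*(-30 + 109/6) = 36*(-71/6) = -426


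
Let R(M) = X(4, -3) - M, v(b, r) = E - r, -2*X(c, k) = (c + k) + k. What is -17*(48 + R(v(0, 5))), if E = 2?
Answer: -884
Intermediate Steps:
X(c, k) = -k - c/2 (X(c, k) = -((c + k) + k)/2 = -(c + 2*k)/2 = -k - c/2)
v(b, r) = 2 - r
R(M) = 1 - M (R(M) = (-1*(-3) - 1/2*4) - M = (3 - 2) - M = 1 - M)
-17*(48 + R(v(0, 5))) = -17*(48 + (1 - (2 - 1*5))) = -17*(48 + (1 - (2 - 5))) = -17*(48 + (1 - 1*(-3))) = -17*(48 + (1 + 3)) = -17*(48 + 4) = -17*52 = -884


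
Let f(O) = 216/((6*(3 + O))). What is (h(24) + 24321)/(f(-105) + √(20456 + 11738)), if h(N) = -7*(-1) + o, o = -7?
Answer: 1240371/4652015 + 7028769*√32194/9304030 ≈ 135.82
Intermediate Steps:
f(O) = 216/(18 + 6*O)
h(N) = 0 (h(N) = -7*(-1) - 7 = 7 - 7 = 0)
(h(24) + 24321)/(f(-105) + √(20456 + 11738)) = (0 + 24321)/(36/(3 - 105) + √(20456 + 11738)) = 24321/(36/(-102) + √32194) = 24321/(36*(-1/102) + √32194) = 24321/(-6/17 + √32194)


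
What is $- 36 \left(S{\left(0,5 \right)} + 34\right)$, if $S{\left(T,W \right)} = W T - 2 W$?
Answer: $-864$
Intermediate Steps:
$S{\left(T,W \right)} = - 2 W + T W$ ($S{\left(T,W \right)} = T W - 2 W = - 2 W + T W$)
$- 36 \left(S{\left(0,5 \right)} + 34\right) = - 36 \left(5 \left(-2 + 0\right) + 34\right) = - 36 \left(5 \left(-2\right) + 34\right) = - 36 \left(-10 + 34\right) = \left(-36\right) 24 = -864$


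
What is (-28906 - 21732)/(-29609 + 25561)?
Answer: 25319/2024 ≈ 12.509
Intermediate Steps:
(-28906 - 21732)/(-29609 + 25561) = -50638/(-4048) = -50638*(-1/4048) = 25319/2024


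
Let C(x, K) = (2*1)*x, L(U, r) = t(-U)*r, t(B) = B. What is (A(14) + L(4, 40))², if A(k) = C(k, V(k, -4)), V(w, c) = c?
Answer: 17424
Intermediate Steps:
L(U, r) = -U*r (L(U, r) = (-U)*r = -U*r)
C(x, K) = 2*x
A(k) = 2*k
(A(14) + L(4, 40))² = (2*14 - 1*4*40)² = (28 - 160)² = (-132)² = 17424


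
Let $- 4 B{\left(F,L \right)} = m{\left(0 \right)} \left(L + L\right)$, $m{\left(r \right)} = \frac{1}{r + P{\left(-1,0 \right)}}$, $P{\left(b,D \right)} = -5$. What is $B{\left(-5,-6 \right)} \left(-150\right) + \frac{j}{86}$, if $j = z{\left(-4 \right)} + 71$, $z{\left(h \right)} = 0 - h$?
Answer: $\frac{7815}{86} \approx 90.872$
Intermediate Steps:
$z{\left(h \right)} = - h$
$j = 75$ ($j = \left(-1\right) \left(-4\right) + 71 = 4 + 71 = 75$)
$m{\left(r \right)} = \frac{1}{-5 + r}$ ($m{\left(r \right)} = \frac{1}{r - 5} = \frac{1}{-5 + r}$)
$B{\left(F,L \right)} = \frac{L}{10}$ ($B{\left(F,L \right)} = - \frac{\frac{1}{-5 + 0} \left(L + L\right)}{4} = - \frac{\frac{1}{-5} \cdot 2 L}{4} = - \frac{\left(- \frac{1}{5}\right) 2 L}{4} = - \frac{\left(- \frac{2}{5}\right) L}{4} = \frac{L}{10}$)
$B{\left(-5,-6 \right)} \left(-150\right) + \frac{j}{86} = \frac{1}{10} \left(-6\right) \left(-150\right) + \frac{75}{86} = \left(- \frac{3}{5}\right) \left(-150\right) + 75 \cdot \frac{1}{86} = 90 + \frac{75}{86} = \frac{7815}{86}$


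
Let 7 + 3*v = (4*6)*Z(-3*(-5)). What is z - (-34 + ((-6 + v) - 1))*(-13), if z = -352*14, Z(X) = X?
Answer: -11794/3 ≈ -3931.3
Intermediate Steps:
v = 353/3 (v = -7/3 + ((4*6)*(-3*(-5)))/3 = -7/3 + (24*15)/3 = -7/3 + (1/3)*360 = -7/3 + 120 = 353/3 ≈ 117.67)
z = -4928
z - (-34 + ((-6 + v) - 1))*(-13) = -4928 - (-34 + ((-6 + 353/3) - 1))*(-13) = -4928 - (-34 + (335/3 - 1))*(-13) = -4928 - (-34 + 332/3)*(-13) = -4928 - 230*(-13)/3 = -4928 - 1*(-2990/3) = -4928 + 2990/3 = -11794/3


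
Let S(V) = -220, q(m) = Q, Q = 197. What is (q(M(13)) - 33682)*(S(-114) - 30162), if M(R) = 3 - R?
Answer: 1017341270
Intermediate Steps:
q(m) = 197
(q(M(13)) - 33682)*(S(-114) - 30162) = (197 - 33682)*(-220 - 30162) = -33485*(-30382) = 1017341270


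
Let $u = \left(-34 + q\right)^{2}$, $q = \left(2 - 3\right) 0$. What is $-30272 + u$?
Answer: $-29116$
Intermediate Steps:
$q = 0$ ($q = \left(-1\right) 0 = 0$)
$u = 1156$ ($u = \left(-34 + 0\right)^{2} = \left(-34\right)^{2} = 1156$)
$-30272 + u = -30272 + 1156 = -29116$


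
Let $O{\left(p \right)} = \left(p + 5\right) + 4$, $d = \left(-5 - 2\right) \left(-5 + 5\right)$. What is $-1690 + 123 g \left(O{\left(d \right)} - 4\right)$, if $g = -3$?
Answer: $-3535$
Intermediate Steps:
$d = 0$ ($d = \left(-7\right) 0 = 0$)
$O{\left(p \right)} = 9 + p$ ($O{\left(p \right)} = \left(5 + p\right) + 4 = 9 + p$)
$-1690 + 123 g \left(O{\left(d \right)} - 4\right) = -1690 + 123 \left(- 3 \left(\left(9 + 0\right) - 4\right)\right) = -1690 + 123 \left(- 3 \left(9 - 4\right)\right) = -1690 + 123 \left(\left(-3\right) 5\right) = -1690 + 123 \left(-15\right) = -1690 - 1845 = -3535$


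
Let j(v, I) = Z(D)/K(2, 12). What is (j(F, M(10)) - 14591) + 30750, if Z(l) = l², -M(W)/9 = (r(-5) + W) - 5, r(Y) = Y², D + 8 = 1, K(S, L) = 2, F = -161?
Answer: 32367/2 ≈ 16184.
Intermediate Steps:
D = -7 (D = -8 + 1 = -7)
M(W) = -180 - 9*W (M(W) = -9*(((-5)² + W) - 5) = -9*((25 + W) - 5) = -9*(20 + W) = -180 - 9*W)
j(v, I) = 49/2 (j(v, I) = (-7)²/2 = 49*(½) = 49/2)
(j(F, M(10)) - 14591) + 30750 = (49/2 - 14591) + 30750 = -29133/2 + 30750 = 32367/2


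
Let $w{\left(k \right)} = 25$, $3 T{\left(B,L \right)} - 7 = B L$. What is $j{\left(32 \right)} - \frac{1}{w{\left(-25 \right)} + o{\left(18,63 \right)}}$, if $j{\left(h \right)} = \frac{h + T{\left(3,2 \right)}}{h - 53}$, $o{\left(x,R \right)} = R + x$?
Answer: $- \frac{11617}{6678} \approx -1.7396$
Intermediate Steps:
$T{\left(B,L \right)} = \frac{7}{3} + \frac{B L}{3}$
$j{\left(h \right)} = \frac{\frac{13}{3} + h}{-53 + h}$ ($j{\left(h \right)} = \frac{h + \left(\frac{7}{3} + \frac{1}{3} \cdot 3 \cdot 2\right)}{h - 53} = \frac{h + \left(\frac{7}{3} + 2\right)}{-53 + h} = \frac{h + \frac{13}{3}}{-53 + h} = \frac{\frac{13}{3} + h}{-53 + h}$)
$j{\left(32 \right)} - \frac{1}{w{\left(-25 \right)} + o{\left(18,63 \right)}} = \frac{\frac{13}{3} + 32}{-53 + 32} - \frac{1}{25 + \left(63 + 18\right)} = \frac{1}{-21} \cdot \frac{109}{3} - \frac{1}{25 + 81} = \left(- \frac{1}{21}\right) \frac{109}{3} - \frac{1}{106} = - \frac{109}{63} - \frac{1}{106} = - \frac{11617}{6678}$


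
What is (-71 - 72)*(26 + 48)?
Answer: -10582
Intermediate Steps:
(-71 - 72)*(26 + 48) = -143*74 = -10582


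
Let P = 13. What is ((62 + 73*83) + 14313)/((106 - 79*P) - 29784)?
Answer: -20434/30705 ≈ -0.66549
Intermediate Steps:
((62 + 73*83) + 14313)/((106 - 79*P) - 29784) = ((62 + 73*83) + 14313)/((106 - 79*13) - 29784) = ((62 + 6059) + 14313)/((106 - 1027) - 29784) = (6121 + 14313)/(-921 - 29784) = 20434/(-30705) = 20434*(-1/30705) = -20434/30705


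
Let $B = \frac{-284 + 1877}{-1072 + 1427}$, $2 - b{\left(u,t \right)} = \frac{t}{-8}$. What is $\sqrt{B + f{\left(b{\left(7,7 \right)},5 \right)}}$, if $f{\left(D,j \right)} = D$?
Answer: $\frac{\sqrt{14845390}}{1420} \approx 2.7134$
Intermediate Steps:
$b{\left(u,t \right)} = 2 + \frac{t}{8}$ ($b{\left(u,t \right)} = 2 - \frac{t}{-8} = 2 - t \left(- \frac{1}{8}\right) = 2 - - \frac{t}{8} = 2 + \frac{t}{8}$)
$B = \frac{1593}{355} \approx 4.4873$
$\sqrt{B + f{\left(b{\left(7,7 \right)},5 \right)}} = \sqrt{\frac{1593}{355} + \left(2 + \frac{1}{8} \cdot 7\right)} = \sqrt{\frac{1593}{355} + \left(2 + \frac{7}{8}\right)} = \sqrt{\frac{1593}{355} + \frac{23}{8}} = \sqrt{\frac{20909}{2840}} = \frac{\sqrt{14845390}}{1420}$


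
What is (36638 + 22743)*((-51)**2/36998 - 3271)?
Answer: -7186161366517/36998 ≈ -1.9423e+8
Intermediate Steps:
(36638 + 22743)*((-51)**2/36998 - 3271) = 59381*(2601*(1/36998) - 3271) = 59381*(2601/36998 - 3271) = 59381*(-121017857/36998) = -7186161366517/36998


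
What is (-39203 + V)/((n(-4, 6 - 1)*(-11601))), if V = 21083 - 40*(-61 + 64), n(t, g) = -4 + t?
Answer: -760/3867 ≈ -0.19653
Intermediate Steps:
V = 20963 (V = 21083 - 40*3 = 21083 - 120 = 20963)
(-39203 + V)/((n(-4, 6 - 1)*(-11601))) = (-39203 + 20963)/(((-4 - 4)*(-11601))) = -18240/((-8*(-11601))) = -18240/92808 = -18240*1/92808 = -760/3867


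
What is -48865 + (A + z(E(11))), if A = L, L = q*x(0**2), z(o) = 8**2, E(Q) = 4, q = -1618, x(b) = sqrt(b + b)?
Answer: -48801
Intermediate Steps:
x(b) = sqrt(2)*sqrt(b) (x(b) = sqrt(2*b) = sqrt(2)*sqrt(b))
z(o) = 64
L = 0 (L = -1618*sqrt(2)*sqrt(0**2) = -1618*sqrt(2)*sqrt(0) = -1618*sqrt(2)*0 = -1618*0 = 0)
A = 0
-48865 + (A + z(E(11))) = -48865 + (0 + 64) = -48865 + 64 = -48801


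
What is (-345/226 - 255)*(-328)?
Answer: 9507900/113 ≈ 84141.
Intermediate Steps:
(-345/226 - 255)*(-328) = -57975/226*(-328) = 9507900/113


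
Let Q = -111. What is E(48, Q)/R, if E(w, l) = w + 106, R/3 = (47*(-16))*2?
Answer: -77/2256 ≈ -0.034131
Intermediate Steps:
R = -4512 (R = 3*((47*(-16))*2) = 3*(-752*2) = 3*(-1504) = -4512)
E(w, l) = 106 + w
E(48, Q)/R = (106 + 48)/(-4512) = 154*(-1/4512) = -77/2256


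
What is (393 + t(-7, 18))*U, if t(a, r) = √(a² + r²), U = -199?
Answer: -78207 - 199*√373 ≈ -82050.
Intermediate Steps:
(393 + t(-7, 18))*U = (393 + √((-7)² + 18²))*(-199) = (393 + √(49 + 324))*(-199) = (393 + √373)*(-199) = -78207 - 199*√373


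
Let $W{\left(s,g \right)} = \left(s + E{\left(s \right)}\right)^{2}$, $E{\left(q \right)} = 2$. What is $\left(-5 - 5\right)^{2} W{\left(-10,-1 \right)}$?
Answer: $6400$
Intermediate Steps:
$W{\left(s,g \right)} = \left(2 + s\right)^{2}$ ($W{\left(s,g \right)} = \left(s + 2\right)^{2} = \left(2 + s\right)^{2}$)
$\left(-5 - 5\right)^{2} W{\left(-10,-1 \right)} = \left(-5 - 5\right)^{2} \left(2 - 10\right)^{2} = \left(-10\right)^{2} \left(-8\right)^{2} = 100 \cdot 64 = 6400$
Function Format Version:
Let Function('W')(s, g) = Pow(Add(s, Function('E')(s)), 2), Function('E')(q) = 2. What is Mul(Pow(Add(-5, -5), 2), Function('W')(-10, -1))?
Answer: 6400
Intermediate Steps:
Function('W')(s, g) = Pow(Add(2, s), 2) (Function('W')(s, g) = Pow(Add(s, 2), 2) = Pow(Add(2, s), 2))
Mul(Pow(Add(-5, -5), 2), Function('W')(-10, -1)) = Mul(Pow(Add(-5, -5), 2), Pow(Add(2, -10), 2)) = Mul(Pow(-10, 2), Pow(-8, 2)) = Mul(100, 64) = 6400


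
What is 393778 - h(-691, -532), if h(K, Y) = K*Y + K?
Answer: 26857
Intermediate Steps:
h(K, Y) = K + K*Y
393778 - h(-691, -532) = 393778 - (-691)*(1 - 532) = 393778 - (-691)*(-531) = 393778 - 1*366921 = 393778 - 366921 = 26857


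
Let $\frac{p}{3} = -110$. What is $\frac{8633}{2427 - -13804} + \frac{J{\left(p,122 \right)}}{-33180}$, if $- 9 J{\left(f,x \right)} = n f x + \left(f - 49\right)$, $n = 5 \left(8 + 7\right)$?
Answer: $- \frac{46437669589}{4846901220} \approx -9.5809$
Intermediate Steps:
$p = -330$ ($p = 3 \left(-110\right) = -330$)
$n = 75$ ($n = 5 \cdot 15 = 75$)
$J{\left(f,x \right)} = \frac{49}{9} - \frac{f}{9} - \frac{25 f x}{3}$ ($J{\left(f,x \right)} = - \frac{75 f x + \left(f - 49\right)}{9} = - \frac{75 f x + \left(-49 + f\right)}{9} = - \frac{-49 + f + 75 f x}{9} = \frac{49}{9} - \frac{f}{9} - \frac{25 f x}{3}$)
$\frac{8633}{2427 - -13804} + \frac{J{\left(p,122 \right)}}{-33180} = \frac{8633}{2427 - -13804} + \frac{\frac{49}{9} - - \frac{110}{3} - \left(-2750\right) 122}{-33180} = \frac{8633}{2427 + 13804} + \left(\frac{49}{9} + \frac{110}{3} + 335500\right) \left(- \frac{1}{33180}\right) = \frac{8633}{16231} + \frac{3019879}{9} \left(- \frac{1}{33180}\right) = 8633 \cdot \frac{1}{16231} - \frac{3019879}{298620} = \frac{8633}{16231} - \frac{3019879}{298620} = - \frac{46437669589}{4846901220}$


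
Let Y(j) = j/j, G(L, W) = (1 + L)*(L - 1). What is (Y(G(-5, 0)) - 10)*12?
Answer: -108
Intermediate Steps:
G(L, W) = (1 + L)*(-1 + L)
Y(j) = 1
(Y(G(-5, 0)) - 10)*12 = (1 - 10)*12 = -9*12 = -108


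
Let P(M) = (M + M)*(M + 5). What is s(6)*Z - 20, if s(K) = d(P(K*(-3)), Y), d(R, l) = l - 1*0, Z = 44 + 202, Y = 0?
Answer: -20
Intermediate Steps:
Z = 246
P(M) = 2*M*(5 + M) (P(M) = (2*M)*(5 + M) = 2*M*(5 + M))
d(R, l) = l (d(R, l) = l + 0 = l)
s(K) = 0
s(6)*Z - 20 = 0*246 - 20 = 0 - 20 = -20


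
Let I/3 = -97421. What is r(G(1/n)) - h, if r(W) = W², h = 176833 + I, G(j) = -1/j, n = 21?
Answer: 115871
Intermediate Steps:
I = -292263 (I = 3*(-97421) = -292263)
h = -115430 (h = 176833 - 292263 = -115430)
r(G(1/n)) - h = (-1/(1/21))² - 1*(-115430) = (-1/1/21)² + 115430 = (-1*21)² + 115430 = (-21)² + 115430 = 441 + 115430 = 115871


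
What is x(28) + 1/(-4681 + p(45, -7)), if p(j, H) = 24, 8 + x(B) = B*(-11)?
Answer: -1471613/4657 ≈ -316.00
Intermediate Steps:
x(B) = -8 - 11*B (x(B) = -8 + B*(-11) = -8 - 11*B)
x(28) + 1/(-4681 + p(45, -7)) = (-8 - 11*28) + 1/(-4681 + 24) = (-8 - 308) + 1/(-4657) = -316 - 1/4657 = -1471613/4657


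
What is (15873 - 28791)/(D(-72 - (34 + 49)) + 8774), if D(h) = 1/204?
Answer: -2635272/1789897 ≈ -1.4723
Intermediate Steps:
D(h) = 1/204
(15873 - 28791)/(D(-72 - (34 + 49)) + 8774) = (15873 - 28791)/(1/204 + 8774) = -12918/1789897/204 = -12918*204/1789897 = -2635272/1789897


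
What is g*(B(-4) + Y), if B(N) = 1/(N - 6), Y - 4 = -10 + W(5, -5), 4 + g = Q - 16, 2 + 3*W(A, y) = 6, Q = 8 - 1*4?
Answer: 1144/15 ≈ 76.267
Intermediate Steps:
Q = 4 (Q = 8 - 4 = 4)
W(A, y) = 4/3 (W(A, y) = -⅔ + (⅓)*6 = -⅔ + 2 = 4/3)
g = -16 (g = -4 + (4 - 16) = -4 - 12 = -16)
Y = -14/3 (Y = 4 + (-10 + 4/3) = 4 - 26/3 = -14/3 ≈ -4.6667)
B(N) = 1/(-6 + N)
g*(B(-4) + Y) = -16*(1/(-6 - 4) - 14/3) = -16*(1/(-10) - 14/3) = -16*(-⅒ - 14/3) = -16*(-143/30) = 1144/15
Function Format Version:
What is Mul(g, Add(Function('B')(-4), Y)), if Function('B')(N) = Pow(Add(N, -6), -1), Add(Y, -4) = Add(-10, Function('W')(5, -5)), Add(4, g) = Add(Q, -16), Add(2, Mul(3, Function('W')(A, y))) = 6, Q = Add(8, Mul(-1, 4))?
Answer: Rational(1144, 15) ≈ 76.267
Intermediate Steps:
Q = 4 (Q = Add(8, -4) = 4)
Function('W')(A, y) = Rational(4, 3) (Function('W')(A, y) = Add(Rational(-2, 3), Mul(Rational(1, 3), 6)) = Add(Rational(-2, 3), 2) = Rational(4, 3))
g = -16 (g = Add(-4, Add(4, -16)) = Add(-4, -12) = -16)
Y = Rational(-14, 3) (Y = Add(4, Add(-10, Rational(4, 3))) = Add(4, Rational(-26, 3)) = Rational(-14, 3) ≈ -4.6667)
Function('B')(N) = Pow(Add(-6, N), -1)
Mul(g, Add(Function('B')(-4), Y)) = Mul(-16, Add(Pow(Add(-6, -4), -1), Rational(-14, 3))) = Mul(-16, Add(Pow(-10, -1), Rational(-14, 3))) = Mul(-16, Add(Rational(-1, 10), Rational(-14, 3))) = Mul(-16, Rational(-143, 30)) = Rational(1144, 15)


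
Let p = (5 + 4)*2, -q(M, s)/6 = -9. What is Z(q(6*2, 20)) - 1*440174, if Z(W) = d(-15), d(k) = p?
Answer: -440156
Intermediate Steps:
q(M, s) = 54 (q(M, s) = -6*(-9) = 54)
p = 18 (p = 9*2 = 18)
d(k) = 18
Z(W) = 18
Z(q(6*2, 20)) - 1*440174 = 18 - 1*440174 = 18 - 440174 = -440156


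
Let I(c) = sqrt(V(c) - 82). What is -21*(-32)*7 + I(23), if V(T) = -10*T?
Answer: 4704 + 2*I*sqrt(78) ≈ 4704.0 + 17.664*I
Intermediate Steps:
I(c) = sqrt(-82 - 10*c) (I(c) = sqrt(-10*c - 82) = sqrt(-82 - 10*c))
-21*(-32)*7 + I(23) = -21*(-32)*7 + sqrt(-82 - 10*23) = 672*7 + sqrt(-82 - 230) = 4704 + sqrt(-312) = 4704 + 2*I*sqrt(78)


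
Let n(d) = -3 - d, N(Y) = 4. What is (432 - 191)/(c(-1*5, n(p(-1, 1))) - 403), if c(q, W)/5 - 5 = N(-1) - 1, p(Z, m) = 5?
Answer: -241/363 ≈ -0.66391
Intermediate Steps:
c(q, W) = 40 (c(q, W) = 25 + 5*(4 - 1) = 25 + 5*3 = 25 + 15 = 40)
(432 - 191)/(c(-1*5, n(p(-1, 1))) - 403) = (432 - 191)/(40 - 403) = 241/(-363) = 241*(-1/363) = -241/363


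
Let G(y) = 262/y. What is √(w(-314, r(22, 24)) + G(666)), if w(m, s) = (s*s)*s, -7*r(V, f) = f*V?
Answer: I*√12695370128497/5439 ≈ 655.09*I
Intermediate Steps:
r(V, f) = -V*f/7 (r(V, f) = -f*V/7 = -V*f/7)
w(m, s) = s³ (w(m, s) = s²*s = s³)
√(w(-314, r(22, 24)) + G(666)) = √((-⅐*22*24)³ + 262/666) = √((-528/7)³ + 262*(1/666)) = √(-147197952/343 + 131/333) = √(-49016873083/114219) = I*√12695370128497/5439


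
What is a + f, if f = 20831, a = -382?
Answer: 20449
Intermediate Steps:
a + f = -382 + 20831 = 20449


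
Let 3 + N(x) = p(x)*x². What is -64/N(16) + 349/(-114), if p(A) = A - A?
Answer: 2083/114 ≈ 18.272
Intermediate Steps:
p(A) = 0
N(x) = -3 (N(x) = -3 + 0*x² = -3 + 0 = -3)
-64/N(16) + 349/(-114) = -64/(-3) + 349/(-114) = -64*(-⅓) + 349*(-1/114) = 64/3 - 349/114 = 2083/114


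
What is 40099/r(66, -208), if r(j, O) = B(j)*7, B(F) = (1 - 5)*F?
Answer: -40099/1848 ≈ -21.699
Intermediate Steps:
B(F) = -4*F
r(j, O) = -28*j (r(j, O) = -4*j*7 = -28*j)
40099/r(66, -208) = 40099/((-28*66)) = 40099/(-1848) = 40099*(-1/1848) = -40099/1848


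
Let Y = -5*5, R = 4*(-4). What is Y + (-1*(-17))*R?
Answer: -297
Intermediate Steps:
R = -16
Y = -25
Y + (-1*(-17))*R = -25 - 1*(-17)*(-16) = -25 + 17*(-16) = -25 - 272 = -297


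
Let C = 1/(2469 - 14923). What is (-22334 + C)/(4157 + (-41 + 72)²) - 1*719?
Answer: -15368966635/21246524 ≈ -723.36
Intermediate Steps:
C = -1/12454 (C = 1/(-12454) = -1/12454 ≈ -8.0295e-5)
(-22334 + C)/(4157 + (-41 + 72)²) - 1*719 = (-22334 - 1/12454)/(4157 + (-41 + 72)²) - 1*719 = -278147637/(12454*(4157 + 31²)) - 719 = -278147637/(12454*(4157 + 961)) - 719 = -278147637/12454/5118 - 719 = -278147637/12454*1/5118 - 719 = -92715879/21246524 - 719 = -15368966635/21246524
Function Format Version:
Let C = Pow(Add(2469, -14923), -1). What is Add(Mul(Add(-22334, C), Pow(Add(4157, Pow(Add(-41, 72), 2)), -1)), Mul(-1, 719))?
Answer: Rational(-15368966635, 21246524) ≈ -723.36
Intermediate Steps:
C = Rational(-1, 12454) (C = Pow(-12454, -1) = Rational(-1, 12454) ≈ -8.0295e-5)
Add(Mul(Add(-22334, C), Pow(Add(4157, Pow(Add(-41, 72), 2)), -1)), Mul(-1, 719)) = Add(Mul(Add(-22334, Rational(-1, 12454)), Pow(Add(4157, Pow(Add(-41, 72), 2)), -1)), Mul(-1, 719)) = Add(Mul(Rational(-278147637, 12454), Pow(Add(4157, Pow(31, 2)), -1)), -719) = Add(Mul(Rational(-278147637, 12454), Pow(Add(4157, 961), -1)), -719) = Add(Mul(Rational(-278147637, 12454), Pow(5118, -1)), -719) = Add(Mul(Rational(-278147637, 12454), Rational(1, 5118)), -719) = Add(Rational(-92715879, 21246524), -719) = Rational(-15368966635, 21246524)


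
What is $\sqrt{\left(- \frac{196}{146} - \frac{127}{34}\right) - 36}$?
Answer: $\frac{i \sqrt{253052310}}{2482} \approx 6.4092 i$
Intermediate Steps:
$\sqrt{\left(- \frac{196}{146} - \frac{127}{34}\right) - 36} = \sqrt{\left(\left(-196\right) \frac{1}{146} - \frac{127}{34}\right) - 36} = \sqrt{\left(- \frac{98}{73} - \frac{127}{34}\right) - 36} = \sqrt{- \frac{12603}{2482} - 36} = \sqrt{- \frac{101955}{2482}} = \frac{i \sqrt{253052310}}{2482}$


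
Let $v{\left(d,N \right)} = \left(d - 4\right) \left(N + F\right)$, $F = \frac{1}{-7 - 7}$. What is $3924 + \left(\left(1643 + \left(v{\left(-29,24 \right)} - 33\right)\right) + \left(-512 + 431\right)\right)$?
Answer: $\frac{65287}{14} \approx 4663.4$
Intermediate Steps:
$F = - \frac{1}{14}$ ($F = \frac{1}{-14} = - \frac{1}{14} \approx -0.071429$)
$v{\left(d,N \right)} = \left(-4 + d\right) \left(- \frac{1}{14} + N\right)$ ($v{\left(d,N \right)} = \left(d - 4\right) \left(N - \frac{1}{14}\right) = \left(-4 + d\right) \left(- \frac{1}{14} + N\right)$)
$3924 + \left(\left(1643 + \left(v{\left(-29,24 \right)} - 33\right)\right) + \left(-512 + 431\right)\right) = 3924 + \left(\left(1643 + \left(\left(\frac{2}{7} - 96 - - \frac{29}{14} + 24 \left(-29\right)\right) - 33\right)\right) + \left(-512 + 431\right)\right) = 3924 + \left(\left(1643 + \left(\left(\frac{2}{7} - 96 + \frac{29}{14} - 696\right) - 33\right)\right) - 81\right) = 3924 + \left(\left(1643 - \frac{11517}{14}\right) - 81\right) = 3924 + \left(\frac{11485}{14} - 81\right) = 3924 + \frac{10351}{14} = \frac{65287}{14}$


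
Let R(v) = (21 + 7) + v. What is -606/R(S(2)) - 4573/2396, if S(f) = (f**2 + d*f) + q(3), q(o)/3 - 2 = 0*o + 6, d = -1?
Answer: -283153/21564 ≈ -13.131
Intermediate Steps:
q(o) = 24 (q(o) = 6 + 3*(0*o + 6) = 6 + 3*(0 + 6) = 6 + 3*6 = 6 + 18 = 24)
S(f) = 24 + f**2 - f (S(f) = (f**2 - f) + 24 = 24 + f**2 - f)
R(v) = 28 + v
-606/R(S(2)) - 4573/2396 = -606/(28 + (24 + 2**2 - 1*2)) - 4573/2396 = -606/(28 + (24 + 4 - 2)) - 4573*1/2396 = -606/(28 + 26) - 4573/2396 = -606/54 - 4573/2396 = -606*1/54 - 4573/2396 = -101/9 - 4573/2396 = -283153/21564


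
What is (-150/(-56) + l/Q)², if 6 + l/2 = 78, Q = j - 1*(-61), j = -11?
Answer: 15139881/490000 ≈ 30.898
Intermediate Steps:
Q = 50 (Q = -11 - 1*(-61) = -11 + 61 = 50)
l = 144 (l = -12 + 2*78 = -12 + 156 = 144)
(-150/(-56) + l/Q)² = (-150/(-56) + 144/50)² = (-150*(-1/56) + 144*(1/50))² = (75/28 + 72/25)² = (3891/700)² = 15139881/490000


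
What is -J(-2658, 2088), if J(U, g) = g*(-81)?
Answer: 169128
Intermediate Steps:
J(U, g) = -81*g
-J(-2658, 2088) = -(-81)*2088 = -1*(-169128) = 169128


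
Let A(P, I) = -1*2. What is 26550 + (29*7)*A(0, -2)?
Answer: 26144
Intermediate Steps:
A(P, I) = -2
26550 + (29*7)*A(0, -2) = 26550 + (29*7)*(-2) = 26550 + 203*(-2) = 26550 - 406 = 26144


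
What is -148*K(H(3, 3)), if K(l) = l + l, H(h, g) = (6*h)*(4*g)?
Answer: -63936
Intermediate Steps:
H(h, g) = 24*g*h
K(l) = 2*l
-148*K(H(3, 3)) = -296*24*3*3 = -296*216 = -148*432 = -63936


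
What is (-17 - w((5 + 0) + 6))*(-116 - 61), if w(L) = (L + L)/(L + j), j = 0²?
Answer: 3363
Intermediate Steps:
j = 0
w(L) = 2 (w(L) = (L + L)/(L + 0) = (2*L)/L = 2)
(-17 - w((5 + 0) + 6))*(-116 - 61) = (-17 - 1*2)*(-116 - 61) = (-17 - 2)*(-177) = -19*(-177) = 3363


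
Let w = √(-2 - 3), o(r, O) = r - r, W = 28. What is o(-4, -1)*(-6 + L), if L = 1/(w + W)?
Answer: 0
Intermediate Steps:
o(r, O) = 0
w = I*√5 (w = √(-5) = I*√5 ≈ 2.2361*I)
L = 1/(28 + I*√5) (L = 1/(I*√5 + 28) = 1/(28 + I*√5) ≈ 0.035488 - 0.0028341*I)
o(-4, -1)*(-6 + L) = 0*(-6 + (28/789 - I*√5/789)) = 0*(-4706/789 - I*√5/789) = 0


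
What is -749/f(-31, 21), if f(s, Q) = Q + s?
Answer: 749/10 ≈ 74.900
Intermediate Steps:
-749/f(-31, 21) = -749/(21 - 31) = -749/(-10) = -749*(-1/10) = 749/10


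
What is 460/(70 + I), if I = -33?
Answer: 460/37 ≈ 12.432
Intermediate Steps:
460/(70 + I) = 460/(70 - 33) = 460/37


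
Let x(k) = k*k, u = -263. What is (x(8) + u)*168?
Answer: -33432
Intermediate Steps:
x(k) = k**2
(x(8) + u)*168 = (8**2 - 263)*168 = (64 - 263)*168 = -199*168 = -33432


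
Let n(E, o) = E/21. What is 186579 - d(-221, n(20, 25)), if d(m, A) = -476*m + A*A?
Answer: 35889503/441 ≈ 81382.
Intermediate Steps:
n(E, o) = E/21 (n(E, o) = E*(1/21) = E/21)
d(m, A) = A² - 476*m (d(m, A) = -476*m + A² = A² - 476*m)
186579 - d(-221, n(20, 25)) = 186579 - (((1/21)*20)² - 476*(-221)) = 186579 - ((20/21)² + 105196) = 186579 - (400/441 + 105196) = 186579 - 1*46391836/441 = 186579 - 46391836/441 = 35889503/441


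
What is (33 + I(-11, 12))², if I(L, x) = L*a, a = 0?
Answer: 1089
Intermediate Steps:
I(L, x) = 0 (I(L, x) = L*0 = 0)
(33 + I(-11, 12))² = (33 + 0)² = 33² = 1089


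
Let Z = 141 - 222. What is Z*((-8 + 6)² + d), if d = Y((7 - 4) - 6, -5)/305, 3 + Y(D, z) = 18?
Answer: -20007/61 ≈ -327.98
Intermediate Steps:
Y(D, z) = 15 (Y(D, z) = -3 + 18 = 15)
d = 3/61 (d = 15/305 = 15*(1/305) = 3/61 ≈ 0.049180)
Z = -81
Z*((-8 + 6)² + d) = -81*((-8 + 6)² + 3/61) = -81*((-2)² + 3/61) = -81*(4 + 3/61) = -81*247/61 = -20007/61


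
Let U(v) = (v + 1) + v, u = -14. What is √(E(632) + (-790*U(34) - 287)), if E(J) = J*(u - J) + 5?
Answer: 2*I*√115766 ≈ 680.49*I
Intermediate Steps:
U(v) = 1 + 2*v (U(v) = (1 + v) + v = 1 + 2*v)
E(J) = 5 + J*(-14 - J) (E(J) = J*(-14 - J) + 5 = 5 + J*(-14 - J))
√(E(632) + (-790*U(34) - 287)) = √((5 - 1*632² - 14*632) + (-790*(1 + 2*34) - 287)) = √((5 - 1*399424 - 8848) + (-790*(1 + 68) - 287)) = √((5 - 399424 - 8848) + (-790*69 - 287)) = √(-408267 + (-54510 - 287)) = √(-408267 - 54797) = √(-463064) = 2*I*√115766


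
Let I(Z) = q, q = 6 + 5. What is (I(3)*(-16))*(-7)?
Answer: 1232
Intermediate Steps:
q = 11
I(Z) = 11
(I(3)*(-16))*(-7) = (11*(-16))*(-7) = -176*(-7) = 1232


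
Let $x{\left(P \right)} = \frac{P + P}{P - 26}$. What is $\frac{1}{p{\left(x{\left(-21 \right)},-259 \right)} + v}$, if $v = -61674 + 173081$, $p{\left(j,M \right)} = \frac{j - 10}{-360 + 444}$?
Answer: $\frac{987}{109958602} \approx 8.9761 \cdot 10^{-6}$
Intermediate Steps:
$x{\left(P \right)} = \frac{2 P}{-26 + P}$
$p{\left(j,M \right)} = - \frac{5}{42} + \frac{j}{84}$ ($p{\left(j,M \right)} = \frac{-10 + j}{84} = \left(-10 + j\right) \frac{1}{84} = - \frac{5}{42} + \frac{j}{84}$)
$v = 111407$
$\frac{1}{p{\left(x{\left(-21 \right)},-259 \right)} + v} = \frac{1}{\left(- \frac{5}{42} + \frac{2 \left(-21\right) \frac{1}{-26 - 21}}{84}\right) + 111407} = \frac{1}{\left(- \frac{5}{42} + \frac{2 \left(-21\right) \frac{1}{-47}}{84}\right) + 111407} = \frac{1}{\left(- \frac{5}{42} + \frac{2 \left(-21\right) \left(- \frac{1}{47}\right)}{84}\right) + 111407} = \frac{1}{\left(- \frac{5}{42} + \frac{1}{84} \cdot \frac{42}{47}\right) + 111407} = \frac{1}{\left(- \frac{5}{42} + \frac{1}{94}\right) + 111407} = \frac{1}{- \frac{107}{987} + 111407} = \frac{1}{\frac{109958602}{987}} = \frac{987}{109958602}$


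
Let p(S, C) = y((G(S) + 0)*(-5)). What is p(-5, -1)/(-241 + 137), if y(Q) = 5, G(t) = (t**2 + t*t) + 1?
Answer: -5/104 ≈ -0.048077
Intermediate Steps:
G(t) = 1 + 2*t**2 (G(t) = (t**2 + t**2) + 1 = 2*t**2 + 1 = 1 + 2*t**2)
p(S, C) = 5
p(-5, -1)/(-241 + 137) = 5/(-241 + 137) = 5/(-104) = 5*(-1/104) = -5/104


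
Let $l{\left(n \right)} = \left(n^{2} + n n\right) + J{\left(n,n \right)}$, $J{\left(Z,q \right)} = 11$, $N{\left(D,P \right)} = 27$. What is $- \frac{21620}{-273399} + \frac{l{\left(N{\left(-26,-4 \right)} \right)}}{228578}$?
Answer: $\frac{16241579}{189948318} \approx 0.085505$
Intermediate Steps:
$l{\left(n \right)} = 11 + 2 n^{2}$ ($l{\left(n \right)} = \left(n^{2} + n n\right) + 11 = \left(n^{2} + n^{2}\right) + 11 = 2 n^{2} + 11 = 11 + 2 n^{2}$)
$- \frac{21620}{-273399} + \frac{l{\left(N{\left(-26,-4 \right)} \right)}}{228578} = - \frac{21620}{-273399} + \frac{11 + 2 \cdot 27^{2}}{228578} = \left(-21620\right) \left(- \frac{1}{273399}\right) + \left(11 + 2 \cdot 729\right) \frac{1}{228578} = \frac{460}{5817} + \left(11 + 1458\right) \frac{1}{228578} = \frac{460}{5817} + 1469 \cdot \frac{1}{228578} = \frac{460}{5817} + \frac{1469}{228578} = \frac{16241579}{189948318}$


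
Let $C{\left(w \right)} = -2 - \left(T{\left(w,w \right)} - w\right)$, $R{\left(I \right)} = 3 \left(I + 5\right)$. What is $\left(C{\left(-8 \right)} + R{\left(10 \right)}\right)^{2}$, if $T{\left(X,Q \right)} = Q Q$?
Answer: $841$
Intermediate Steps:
$T{\left(X,Q \right)} = Q^{2}$
$R{\left(I \right)} = 15 + 3 I$ ($R{\left(I \right)} = 3 \left(5 + I\right) = 15 + 3 I$)
$C{\left(w \right)} = -2 + w - w^{2}$ ($C{\left(w \right)} = -2 - \left(w^{2} - w\right) = -2 + w - w^{2}$)
$\left(C{\left(-8 \right)} + R{\left(10 \right)}\right)^{2} = \left(\left(-2 - 8 - \left(-8\right)^{2}\right) + \left(15 + 3 \cdot 10\right)\right)^{2} = \left(\left(-2 - 8 - 64\right) + \left(15 + 30\right)\right)^{2} = \left(\left(-2 - 8 - 64\right) + 45\right)^{2} = \left(-74 + 45\right)^{2} = \left(-29\right)^{2} = 841$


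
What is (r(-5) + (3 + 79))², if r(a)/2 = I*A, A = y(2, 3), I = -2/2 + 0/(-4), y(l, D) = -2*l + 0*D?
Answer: 8100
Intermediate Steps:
y(l, D) = -2*l (y(l, D) = -2*l + 0 = -2*l)
I = -1 (I = -2*½ + 0*(-¼) = -1 + 0 = -1)
A = -4 (A = -2*2 = -4)
r(a) = 8 (r(a) = 2*(-1*(-4)) = 2*4 = 8)
(r(-5) + (3 + 79))² = (8 + (3 + 79))² = (8 + 82)² = 90² = 8100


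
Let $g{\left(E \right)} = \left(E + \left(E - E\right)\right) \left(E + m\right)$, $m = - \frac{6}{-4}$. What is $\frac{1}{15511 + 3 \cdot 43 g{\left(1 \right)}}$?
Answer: $\frac{2}{31667} \approx 6.3157 \cdot 10^{-5}$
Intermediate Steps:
$m = \frac{3}{2}$ ($m = \left(-6\right) \left(- \frac{1}{4}\right) = \frac{3}{2} \approx 1.5$)
$g{\left(E \right)} = E \left(\frac{3}{2} + E\right)$ ($g{\left(E \right)} = \left(E + \left(E - E\right)\right) \left(E + \frac{3}{2}\right) = \left(E + 0\right) \left(\frac{3}{2} + E\right) = E \left(\frac{3}{2} + E\right)$)
$\frac{1}{15511 + 3 \cdot 43 g{\left(1 \right)}} = \frac{1}{15511 + 3 \cdot 43 \cdot \frac{1}{2} \cdot 1 \left(3 + 2 \cdot 1\right)} = \frac{1}{15511 + 129 \cdot \frac{1}{2} \cdot 1 \left(3 + 2\right)} = \frac{1}{15511 + 129 \cdot \frac{1}{2} \cdot 1 \cdot 5} = \frac{1}{15511 + 129 \cdot \frac{5}{2}} = \frac{1}{15511 + \frac{645}{2}} = \frac{1}{\frac{31667}{2}} = \frac{2}{31667}$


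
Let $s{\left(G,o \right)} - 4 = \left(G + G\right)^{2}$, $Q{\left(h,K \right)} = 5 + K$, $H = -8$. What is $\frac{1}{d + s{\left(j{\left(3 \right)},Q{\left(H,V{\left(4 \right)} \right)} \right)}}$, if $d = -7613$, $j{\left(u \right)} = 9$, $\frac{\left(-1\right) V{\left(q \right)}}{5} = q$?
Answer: $- \frac{1}{7285} \approx -0.00013727$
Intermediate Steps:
$V{\left(q \right)} = - 5 q$
$s{\left(G,o \right)} = 4 + 4 G^{2}$ ($s{\left(G,o \right)} = 4 + \left(G + G\right)^{2} = 4 + \left(2 G\right)^{2} = 4 + 4 G^{2}$)
$\frac{1}{d + s{\left(j{\left(3 \right)},Q{\left(H,V{\left(4 \right)} \right)} \right)}} = \frac{1}{-7613 + \left(4 + 4 \cdot 9^{2}\right)} = \frac{1}{-7613 + \left(4 + 4 \cdot 81\right)} = \frac{1}{-7613 + \left(4 + 324\right)} = \frac{1}{-7613 + 328} = \frac{1}{-7285} = - \frac{1}{7285}$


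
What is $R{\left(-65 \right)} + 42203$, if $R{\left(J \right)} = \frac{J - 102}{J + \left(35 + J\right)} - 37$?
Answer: $\frac{4005937}{95} \approx 42168.0$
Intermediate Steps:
$R{\left(J \right)} = -37 + \frac{-102 + J}{35 + 2 J}$ ($R{\left(J \right)} = \frac{-102 + J}{35 + 2 J} - 37 = -37 + \frac{-102 + J}{35 + 2 J}$)
$R{\left(-65 \right)} + 42203 = \frac{-1397 - -4745}{35 + 2 \left(-65\right)} + 42203 = \frac{-1397 + 4745}{35 - 130} + 42203 = \frac{1}{-95} \cdot 3348 + 42203 = \left(- \frac{1}{95}\right) 3348 + 42203 = - \frac{3348}{95} + 42203 = \frac{4005937}{95}$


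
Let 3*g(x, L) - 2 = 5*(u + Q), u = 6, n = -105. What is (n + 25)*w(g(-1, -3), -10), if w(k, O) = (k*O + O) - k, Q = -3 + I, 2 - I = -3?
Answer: 13120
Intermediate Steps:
I = 5 (I = 2 - 1*(-3) = 2 + 3 = 5)
Q = 2 (Q = -3 + 5 = 2)
g(x, L) = 14 (g(x, L) = ⅔ + (5*(6 + 2))/3 = ⅔ + (5*8)/3 = ⅔ + (⅓)*40 = ⅔ + 40/3 = 14)
w(k, O) = O - k + O*k (w(k, O) = (O*k + O) - k = (O + O*k) - k = O - k + O*k)
(n + 25)*w(g(-1, -3), -10) = (-105 + 25)*(-10 - 1*14 - 10*14) = -80*(-10 - 14 - 140) = -80*(-164) = 13120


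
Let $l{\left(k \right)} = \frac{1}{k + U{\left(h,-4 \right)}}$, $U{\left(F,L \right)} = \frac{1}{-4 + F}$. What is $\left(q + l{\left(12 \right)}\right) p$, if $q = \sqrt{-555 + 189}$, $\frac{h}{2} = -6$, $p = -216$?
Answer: $- \frac{3456}{191} - 216 i \sqrt{366} \approx -18.094 - 4132.3 i$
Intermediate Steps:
$h = -12$ ($h = 2 \left(-6\right) = -12$)
$q = i \sqrt{366}$ ($q = \sqrt{-366} = i \sqrt{366} \approx 19.131 i$)
$l{\left(k \right)} = \frac{1}{- \frac{1}{16} + k}$ ($l{\left(k \right)} = \frac{1}{k + \frac{1}{-4 - 12}} = \frac{1}{k + \frac{1}{-16}} = \frac{1}{k - \frac{1}{16}} = \frac{1}{- \frac{1}{16} + k}$)
$\left(q + l{\left(12 \right)}\right) p = \left(i \sqrt{366} + \frac{16}{-1 + 16 \cdot 12}\right) \left(-216\right) = \left(i \sqrt{366} + \frac{16}{-1 + 192}\right) \left(-216\right) = \left(i \sqrt{366} + \frac{16}{191}\right) \left(-216\right) = \left(\frac{16}{191} + i \sqrt{366}\right) \left(-216\right) = - \frac{3456}{191} - 216 i \sqrt{366}$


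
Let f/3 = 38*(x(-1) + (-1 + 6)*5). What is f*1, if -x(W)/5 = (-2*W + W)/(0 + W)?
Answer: 3420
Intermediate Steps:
x(W) = 5 (x(W) = -5*(-2*W + W)/(0 + W) = -5*(-W)/W = -5*(-1) = 5)
f = 3420 (f = 3*(38*(5 + (-1 + 6)*5)) = 3*(38*(5 + 5*5)) = 3*(38*(5 + 25)) = 3*(38*30) = 3*1140 = 3420)
f*1 = 3420*1 = 3420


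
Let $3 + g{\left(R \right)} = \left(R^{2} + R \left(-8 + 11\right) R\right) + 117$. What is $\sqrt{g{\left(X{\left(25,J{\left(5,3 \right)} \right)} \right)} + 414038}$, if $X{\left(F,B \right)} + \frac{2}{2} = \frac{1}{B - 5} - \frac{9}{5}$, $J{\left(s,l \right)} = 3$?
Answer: $\frac{\sqrt{10354889}}{5} \approx 643.58$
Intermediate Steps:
$X{\left(F,B \right)} = - \frac{14}{5} + \frac{1}{-5 + B}$ ($X{\left(F,B \right)} = -1 + \left(\frac{1}{B - 5} - \frac{9}{5}\right) = -1 + \left(\frac{1}{-5 + B} - \frac{9}{5}\right) = -1 - \left(\frac{9}{5} - \frac{1}{-5 + B}\right) = - \frac{14}{5} + \frac{1}{-5 + B}$)
$g{\left(R \right)} = 114 + 4 R^{2}$ ($g{\left(R \right)} = -3 + \left(\left(R^{2} + R \left(-8 + 11\right) R\right) + 117\right) = -3 + \left(\left(R^{2} + R 3 R\right) + 117\right) = -3 + \left(\left(R^{2} + 3 R R\right) + 117\right) = -3 + \left(\left(R^{2} + 3 R^{2}\right) + 117\right) = -3 + \left(4 R^{2} + 117\right) = -3 + \left(117 + 4 R^{2}\right) = 114 + 4 R^{2}$)
$\sqrt{g{\left(X{\left(25,J{\left(5,3 \right)} \right)} \right)} + 414038} = \sqrt{\left(114 + 4 \left(\frac{75 - 42}{5 \left(-5 + 3\right)}\right)^{2}\right) + 414038} = \sqrt{\left(114 + 4 \left(\frac{75 - 42}{5 \left(-2\right)}\right)^{2}\right) + 414038} = \sqrt{\left(114 + 4 \left(\frac{1}{5} \left(- \frac{1}{2}\right) 33\right)^{2}\right) + 414038} = \sqrt{\left(114 + 4 \left(- \frac{33}{10}\right)^{2}\right) + 414038} = \sqrt{\left(114 + 4 \cdot \frac{1089}{100}\right) + 414038} = \sqrt{\left(114 + \frac{1089}{25}\right) + 414038} = \sqrt{\frac{3939}{25} + 414038} = \sqrt{\frac{10354889}{25}} = \frac{\sqrt{10354889}}{5}$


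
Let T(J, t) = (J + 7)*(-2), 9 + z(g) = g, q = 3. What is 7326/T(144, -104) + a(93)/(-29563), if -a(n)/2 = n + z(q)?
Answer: -108262995/4464013 ≈ -24.252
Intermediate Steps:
z(g) = -9 + g
T(J, t) = -14 - 2*J (T(J, t) = (7 + J)*(-2) = -14 - 2*J)
a(n) = 12 - 2*n (a(n) = -2*(n + (-9 + 3)) = -2*(n - 6) = -2*(-6 + n) = 12 - 2*n)
7326/T(144, -104) + a(93)/(-29563) = 7326/(-14 - 2*144) + (12 - 2*93)/(-29563) = 7326/(-14 - 288) + (12 - 186)*(-1/29563) = 7326/(-302) - 174*(-1/29563) = 7326*(-1/302) + 174/29563 = -3663/151 + 174/29563 = -108262995/4464013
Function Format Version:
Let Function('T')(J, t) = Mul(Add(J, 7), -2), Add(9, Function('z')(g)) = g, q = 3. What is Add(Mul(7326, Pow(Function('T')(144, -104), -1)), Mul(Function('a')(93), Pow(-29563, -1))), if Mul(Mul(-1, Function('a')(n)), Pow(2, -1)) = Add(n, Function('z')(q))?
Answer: Rational(-108262995, 4464013) ≈ -24.252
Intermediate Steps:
Function('z')(g) = Add(-9, g)
Function('T')(J, t) = Add(-14, Mul(-2, J)) (Function('T')(J, t) = Mul(Add(7, J), -2) = Add(-14, Mul(-2, J)))
Function('a')(n) = Add(12, Mul(-2, n)) (Function('a')(n) = Mul(-2, Add(n, Add(-9, 3))) = Mul(-2, Add(n, -6)) = Mul(-2, Add(-6, n)) = Add(12, Mul(-2, n)))
Add(Mul(7326, Pow(Function('T')(144, -104), -1)), Mul(Function('a')(93), Pow(-29563, -1))) = Add(Mul(7326, Pow(Add(-14, Mul(-2, 144)), -1)), Mul(Add(12, Mul(-2, 93)), Pow(-29563, -1))) = Add(Mul(7326, Pow(Add(-14, -288), -1)), Mul(Add(12, -186), Rational(-1, 29563))) = Add(Mul(7326, Pow(-302, -1)), Mul(-174, Rational(-1, 29563))) = Add(Mul(7326, Rational(-1, 302)), Rational(174, 29563)) = Add(Rational(-3663, 151), Rational(174, 29563)) = Rational(-108262995, 4464013)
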